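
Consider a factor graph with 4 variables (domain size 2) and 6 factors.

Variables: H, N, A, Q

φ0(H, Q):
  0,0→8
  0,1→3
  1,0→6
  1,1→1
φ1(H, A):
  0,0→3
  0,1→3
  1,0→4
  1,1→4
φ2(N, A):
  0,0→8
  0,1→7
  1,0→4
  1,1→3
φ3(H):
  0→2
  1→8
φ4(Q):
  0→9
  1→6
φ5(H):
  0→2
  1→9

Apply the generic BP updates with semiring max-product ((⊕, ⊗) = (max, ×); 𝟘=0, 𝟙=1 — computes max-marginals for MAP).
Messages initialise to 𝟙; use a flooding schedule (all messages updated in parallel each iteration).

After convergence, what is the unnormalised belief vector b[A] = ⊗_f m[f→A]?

init: all messages = 𝟙 over 2 values
r1 m[φ0→H] = [8, 6]
r1 m[φ0→Q] = [8, 3]
r1 m[φ1→H] = [3, 4]
r1 m[φ1→A] = [4, 4]
r1 m[φ2→N] = [8, 4]
r1 m[φ2→A] = [8, 7]
r1 m[φ3→H] = [2, 8]
r1 m[φ4→Q] = [9, 6]
r1 m[φ5→H] = [2, 9]
r1 m[H→φ0] = [1, 1]
r1 m[H→φ1] = [1, 1]
r1 m[H→φ3] = [1, 1]
r1 m[H→φ5] = [1, 1]
r1 m[N→φ2] = [1, 1]
r1 m[A→φ1] = [1, 1]
r1 m[A→φ2] = [1, 1]
r1 m[Q→φ0] = [1, 1]
r1 m[Q→φ4] = [1, 1]
r2 m[φ0→H] = [8, 6]
r2 m[φ0→Q] = [8, 3]
r2 m[φ1→H] = [3, 4]
r2 m[φ1→A] = [4, 4]
r2 m[φ2→N] = [8, 4]
r2 m[φ2→A] = [8, 7]
r2 m[φ3→H] = [2, 8]
r2 m[φ4→Q] = [9, 6]
r2 m[φ5→H] = [2, 9]
r2 m[H→φ0] = [12, 288]
r2 m[H→φ1] = [32, 432]
r2 m[H→φ3] = [48, 216]
r2 m[H→φ5] = [48, 192]
r2 m[N→φ2] = [1, 1]
r2 m[A→φ1] = [8, 7]
r2 m[A→φ2] = [4, 4]
r2 m[Q→φ0] = [9, 6]
r2 m[Q→φ4] = [8, 3]
r3 m[φ0→H] = [72, 54]
r3 m[φ0→Q] = [1728, 288]
r3 m[φ1→H] = [24, 32]
r3 m[φ1→A] = [1728, 1728]
r3 m[φ2→N] = [32, 16]
r3 m[φ2→A] = [8, 7]
r3 m[φ3→H] = [2, 8]
r3 m[φ4→Q] = [9, 6]
r3 m[φ5→H] = [2, 9]
r3 m[H→φ0] = [12, 288]
r3 m[H→φ1] = [32, 432]
r3 m[H→φ3] = [48, 216]
r3 m[H→φ5] = [48, 192]
r3 m[N→φ2] = [1, 1]
r3 m[A→φ1] = [8, 7]
r3 m[A→φ2] = [4, 4]
r3 m[Q→φ0] = [9, 6]
r3 m[Q→φ4] = [8, 3]
r4 m[φ0→H] = [72, 54]
r4 m[φ0→Q] = [1728, 288]
r4 m[φ1→H] = [24, 32]
r4 m[φ1→A] = [1728, 1728]
r4 m[φ2→N] = [32, 16]
r4 m[φ2→A] = [8, 7]
r4 m[φ3→H] = [2, 8]
r4 m[φ4→Q] = [9, 6]
r4 m[φ5→H] = [2, 9]
r4 m[H→φ0] = [96, 2304]
r4 m[H→φ1] = [288, 3888]
r4 m[H→φ3] = [3456, 15552]
r4 m[H→φ5] = [3456, 13824]
r4 m[N→φ2] = [1, 1]
r4 m[A→φ1] = [8, 7]
r4 m[A→φ2] = [1728, 1728]
r4 m[Q→φ0] = [9, 6]
r4 m[Q→φ4] = [1728, 288]
r5 m[φ0→H] = [72, 54]
r5 m[φ0→Q] = [13824, 2304]
r5 m[φ1→H] = [24, 32]
r5 m[φ1→A] = [15552, 15552]
r5 m[φ2→N] = [13824, 6912]
r5 m[φ2→A] = [8, 7]
r5 m[φ3→H] = [2, 8]
r5 m[φ4→Q] = [9, 6]
r5 m[φ5→H] = [2, 9]
r5 m[H→φ0] = [96, 2304]
r5 m[H→φ1] = [288, 3888]
r5 m[H→φ3] = [3456, 15552]
r5 m[H→φ5] = [3456, 13824]
r5 m[N→φ2] = [1, 1]
r5 m[A→φ1] = [8, 7]
r5 m[A→φ2] = [1728, 1728]
r5 m[Q→φ0] = [9, 6]
r5 m[Q→φ4] = [1728, 288]
r6 m[φ0→H] = [72, 54]
r6 m[φ0→Q] = [13824, 2304]
r6 m[φ1→H] = [24, 32]
r6 m[φ1→A] = [15552, 15552]
r6 m[φ2→N] = [13824, 6912]
r6 m[φ2→A] = [8, 7]
r6 m[φ3→H] = [2, 8]
r6 m[φ4→Q] = [9, 6]
r6 m[φ5→H] = [2, 9]
r6 m[H→φ0] = [96, 2304]
r6 m[H→φ1] = [288, 3888]
r6 m[H→φ3] = [3456, 15552]
r6 m[H→φ5] = [3456, 13824]
r6 m[N→φ2] = [1, 1]
r6 m[A→φ1] = [8, 7]
r6 m[A→φ2] = [15552, 15552]
r6 m[Q→φ0] = [9, 6]
r6 m[Q→φ4] = [13824, 2304]
r7 m[φ0→H] = [72, 54]
r7 m[φ0→Q] = [13824, 2304]
r7 m[φ1→H] = [24, 32]
r7 m[φ1→A] = [15552, 15552]
r7 m[φ2→N] = [124416, 62208]
r7 m[φ2→A] = [8, 7]
r7 m[φ3→H] = [2, 8]
r7 m[φ4→Q] = [9, 6]
r7 m[φ5→H] = [2, 9]
r7 m[H→φ0] = [96, 2304]
r7 m[H→φ1] = [288, 3888]
r7 m[H→φ3] = [3456, 15552]
r7 m[H→φ5] = [3456, 13824]
r7 m[N→φ2] = [1, 1]
r7 m[A→φ1] = [8, 7]
r7 m[A→φ2] = [15552, 15552]
r7 m[Q→φ0] = [9, 6]
r7 m[Q→φ4] = [13824, 2304]
r8 m[φ0→H] = [72, 54]
r8 m[φ0→Q] = [13824, 2304]
r8 m[φ1→H] = [24, 32]
r8 m[φ1→A] = [15552, 15552]
r8 m[φ2→N] = [124416, 62208]
r8 m[φ2→A] = [8, 7]
r8 m[φ3→H] = [2, 8]
r8 m[φ4→Q] = [9, 6]
r8 m[φ5→H] = [2, 9]
r8 m[H→φ0] = [96, 2304]
r8 m[H→φ1] = [288, 3888]
r8 m[H→φ3] = [3456, 15552]
r8 m[H→φ5] = [3456, 13824]
r8 m[N→φ2] = [1, 1]
r8 m[A→φ1] = [8, 7]
r8 m[A→φ2] = [15552, 15552]
r8 m[Q→φ0] = [9, 6]
r8 m[Q→φ4] = [13824, 2304]
fixed point reached at round 8
b[A] = ⊗ incoming = [124416, 108864]

b[A] = [124416, 108864]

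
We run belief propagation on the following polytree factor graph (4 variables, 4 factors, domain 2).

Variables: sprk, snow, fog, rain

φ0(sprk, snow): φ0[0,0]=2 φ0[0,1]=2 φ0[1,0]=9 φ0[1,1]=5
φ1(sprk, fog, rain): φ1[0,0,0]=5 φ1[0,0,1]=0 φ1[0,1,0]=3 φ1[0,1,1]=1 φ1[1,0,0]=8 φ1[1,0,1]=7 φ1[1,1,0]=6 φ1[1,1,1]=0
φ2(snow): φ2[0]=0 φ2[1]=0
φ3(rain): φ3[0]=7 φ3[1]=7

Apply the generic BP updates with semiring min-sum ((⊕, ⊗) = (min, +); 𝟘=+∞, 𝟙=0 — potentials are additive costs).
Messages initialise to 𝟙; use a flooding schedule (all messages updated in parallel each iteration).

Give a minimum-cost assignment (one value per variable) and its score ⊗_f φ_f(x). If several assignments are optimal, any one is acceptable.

init: all messages = 𝟙 over 2 values
r1 m[φ0→sprk] = [2, 5]
r1 m[φ0→snow] = [2, 2]
r1 m[φ1→sprk] = [0, 0]
r1 m[φ1→fog] = [0, 0]
r1 m[φ1→rain] = [3, 0]
r1 m[φ2→snow] = [0, 0]
r1 m[φ3→rain] = [7, 7]
r1 m[sprk→φ0] = [0, 0]
r1 m[sprk→φ1] = [0, 0]
r1 m[snow→φ0] = [0, 0]
r1 m[snow→φ2] = [0, 0]
r1 m[fog→φ1] = [0, 0]
r1 m[rain→φ1] = [0, 0]
r1 m[rain→φ3] = [0, 0]
r2 m[φ0→sprk] = [2, 5]
r2 m[φ0→snow] = [2, 2]
r2 m[φ1→sprk] = [0, 0]
r2 m[φ1→fog] = [0, 0]
r2 m[φ1→rain] = [3, 0]
r2 m[φ2→snow] = [0, 0]
r2 m[φ3→rain] = [7, 7]
r2 m[sprk→φ0] = [0, 0]
r2 m[sprk→φ1] = [2, 5]
r2 m[snow→φ0] = [0, 0]
r2 m[snow→φ2] = [2, 2]
r2 m[fog→φ1] = [0, 0]
r2 m[rain→φ1] = [7, 7]
r2 m[rain→φ3] = [3, 0]
r3 m[φ0→sprk] = [2, 5]
r3 m[φ0→snow] = [2, 2]
r3 m[φ1→sprk] = [7, 7]
r3 m[φ1→fog] = [9, 10]
r3 m[φ1→rain] = [5, 2]
r3 m[φ2→snow] = [0, 0]
r3 m[φ3→rain] = [7, 7]
r3 m[sprk→φ0] = [0, 0]
r3 m[sprk→φ1] = [2, 5]
r3 m[snow→φ0] = [0, 0]
r3 m[snow→φ2] = [2, 2]
r3 m[fog→φ1] = [0, 0]
r3 m[rain→φ1] = [7, 7]
r3 m[rain→φ3] = [3, 0]
r4 m[φ0→sprk] = [2, 5]
r4 m[φ0→snow] = [2, 2]
r4 m[φ1→sprk] = [7, 7]
r4 m[φ1→fog] = [9, 10]
r4 m[φ1→rain] = [5, 2]
r4 m[φ2→snow] = [0, 0]
r4 m[φ3→rain] = [7, 7]
r4 m[sprk→φ0] = [7, 7]
r4 m[sprk→φ1] = [2, 5]
r4 m[snow→φ0] = [0, 0]
r4 m[snow→φ2] = [2, 2]
r4 m[fog→φ1] = [0, 0]
r4 m[rain→φ1] = [7, 7]
r4 m[rain→φ3] = [5, 2]
r5 m[φ0→sprk] = [2, 5]
r5 m[φ0→snow] = [9, 9]
r5 m[φ1→sprk] = [7, 7]
r5 m[φ1→fog] = [9, 10]
r5 m[φ1→rain] = [5, 2]
r5 m[φ2→snow] = [0, 0]
r5 m[φ3→rain] = [7, 7]
r5 m[sprk→φ0] = [7, 7]
r5 m[sprk→φ1] = [2, 5]
r5 m[snow→φ0] = [0, 0]
r5 m[snow→φ2] = [2, 2]
r5 m[fog→φ1] = [0, 0]
r5 m[rain→φ1] = [7, 7]
r5 m[rain→φ3] = [5, 2]
r6 m[φ0→sprk] = [2, 5]
r6 m[φ0→snow] = [9, 9]
r6 m[φ1→sprk] = [7, 7]
r6 m[φ1→fog] = [9, 10]
r6 m[φ1→rain] = [5, 2]
r6 m[φ2→snow] = [0, 0]
r6 m[φ3→rain] = [7, 7]
r6 m[sprk→φ0] = [7, 7]
r6 m[sprk→φ1] = [2, 5]
r6 m[snow→φ0] = [0, 0]
r6 m[snow→φ2] = [9, 9]
r6 m[fog→φ1] = [0, 0]
r6 m[rain→φ1] = [7, 7]
r6 m[rain→φ3] = [5, 2]
r7 m[φ0→sprk] = [2, 5]
r7 m[φ0→snow] = [9, 9]
r7 m[φ1→sprk] = [7, 7]
r7 m[φ1→fog] = [9, 10]
r7 m[φ1→rain] = [5, 2]
r7 m[φ2→snow] = [0, 0]
r7 m[φ3→rain] = [7, 7]
r7 m[sprk→φ0] = [7, 7]
r7 m[sprk→φ1] = [2, 5]
r7 m[snow→φ0] = [0, 0]
r7 m[snow→φ2] = [9, 9]
r7 m[fog→φ1] = [0, 0]
r7 m[rain→φ1] = [7, 7]
r7 m[rain→φ3] = [5, 2]
fixed point reached at round 7
traceback from sprk: (sprk=0, snow=0, fog=0, rain=1), score=9

assignment: (sprk=0, snow=0, fog=0, rain=1); score = 9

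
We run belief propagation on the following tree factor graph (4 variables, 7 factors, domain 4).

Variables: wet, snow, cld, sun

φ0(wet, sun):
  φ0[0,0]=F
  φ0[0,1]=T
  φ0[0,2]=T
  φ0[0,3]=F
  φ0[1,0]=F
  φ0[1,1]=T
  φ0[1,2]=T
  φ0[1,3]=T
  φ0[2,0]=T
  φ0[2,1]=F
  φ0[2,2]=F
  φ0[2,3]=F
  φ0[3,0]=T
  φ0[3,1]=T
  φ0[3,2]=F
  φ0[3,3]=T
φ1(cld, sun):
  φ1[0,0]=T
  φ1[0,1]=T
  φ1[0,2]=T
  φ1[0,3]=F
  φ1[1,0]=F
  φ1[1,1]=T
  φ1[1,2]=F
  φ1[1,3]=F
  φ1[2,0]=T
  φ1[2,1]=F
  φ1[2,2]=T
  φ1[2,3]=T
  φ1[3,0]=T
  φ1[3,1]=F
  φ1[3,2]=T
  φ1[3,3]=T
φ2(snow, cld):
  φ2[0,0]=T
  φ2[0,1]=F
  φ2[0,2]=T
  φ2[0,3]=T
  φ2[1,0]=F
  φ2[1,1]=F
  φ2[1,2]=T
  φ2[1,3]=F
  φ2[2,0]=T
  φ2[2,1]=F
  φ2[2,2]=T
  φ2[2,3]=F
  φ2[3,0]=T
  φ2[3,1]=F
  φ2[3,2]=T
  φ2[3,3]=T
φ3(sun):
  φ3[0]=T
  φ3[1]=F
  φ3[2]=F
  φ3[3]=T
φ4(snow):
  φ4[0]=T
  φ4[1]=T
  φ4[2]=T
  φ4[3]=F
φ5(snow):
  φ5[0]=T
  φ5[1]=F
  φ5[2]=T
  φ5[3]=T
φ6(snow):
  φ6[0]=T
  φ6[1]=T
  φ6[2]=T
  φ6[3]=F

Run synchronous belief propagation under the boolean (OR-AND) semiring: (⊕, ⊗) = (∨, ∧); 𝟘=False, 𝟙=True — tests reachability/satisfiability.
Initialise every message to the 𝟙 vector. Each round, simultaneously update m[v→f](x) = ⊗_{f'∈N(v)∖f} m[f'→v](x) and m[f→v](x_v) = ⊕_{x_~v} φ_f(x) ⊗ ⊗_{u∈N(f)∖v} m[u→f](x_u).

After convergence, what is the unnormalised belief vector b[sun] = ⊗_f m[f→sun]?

init: all messages = 𝟙 over 4 values
r1 m[φ0→wet] = [T, T, T, T]
r1 m[φ0→sun] = [T, T, T, T]
r1 m[φ1→cld] = [T, T, T, T]
r1 m[φ1→sun] = [T, T, T, T]
r1 m[φ2→snow] = [T, T, T, T]
r1 m[φ2→cld] = [T, F, T, T]
r1 m[φ3→sun] = [T, F, F, T]
r1 m[φ4→snow] = [T, T, T, F]
r1 m[φ5→snow] = [T, F, T, T]
r1 m[φ6→snow] = [T, T, T, F]
r1 m[wet→φ0] = [T, T, T, T]
r1 m[snow→φ2] = [T, T, T, T]
r1 m[snow→φ4] = [T, T, T, T]
r1 m[snow→φ5] = [T, T, T, T]
r1 m[snow→φ6] = [T, T, T, T]
r1 m[cld→φ1] = [T, T, T, T]
r1 m[cld→φ2] = [T, T, T, T]
r1 m[sun→φ0] = [T, T, T, T]
r1 m[sun→φ1] = [T, T, T, T]
r1 m[sun→φ3] = [T, T, T, T]
r2 m[φ0→wet] = [T, T, T, T]
r2 m[φ0→sun] = [T, T, T, T]
r2 m[φ1→cld] = [T, T, T, T]
r2 m[φ1→sun] = [T, T, T, T]
r2 m[φ2→snow] = [T, T, T, T]
r2 m[φ2→cld] = [T, F, T, T]
r2 m[φ3→sun] = [T, F, F, T]
r2 m[φ4→snow] = [T, T, T, F]
r2 m[φ5→snow] = [T, F, T, T]
r2 m[φ6→snow] = [T, T, T, F]
r2 m[wet→φ0] = [T, T, T, T]
r2 m[snow→φ2] = [T, F, T, F]
r2 m[snow→φ4] = [T, F, T, F]
r2 m[snow→φ5] = [T, T, T, F]
r2 m[snow→φ6] = [T, F, T, F]
r2 m[cld→φ1] = [T, F, T, T]
r2 m[cld→φ2] = [T, T, T, T]
r2 m[sun→φ0] = [T, F, F, T]
r2 m[sun→φ1] = [T, F, F, T]
r2 m[sun→φ3] = [T, T, T, T]
r3 m[φ0→wet] = [F, T, T, T]
r3 m[φ0→sun] = [T, T, T, T]
r3 m[φ1→cld] = [T, F, T, T]
r3 m[φ1→sun] = [T, T, T, T]
r3 m[φ2→snow] = [T, T, T, T]
r3 m[φ2→cld] = [T, F, T, T]
r3 m[φ3→sun] = [T, F, F, T]
r3 m[φ4→snow] = [T, T, T, F]
r3 m[φ5→snow] = [T, F, T, T]
r3 m[φ6→snow] = [T, T, T, F]
r3 m[wet→φ0] = [T, T, T, T]
r3 m[snow→φ2] = [T, F, T, F]
r3 m[snow→φ4] = [T, F, T, F]
r3 m[snow→φ5] = [T, T, T, F]
r3 m[snow→φ6] = [T, F, T, F]
r3 m[cld→φ1] = [T, F, T, T]
r3 m[cld→φ2] = [T, T, T, T]
r3 m[sun→φ0] = [T, F, F, T]
r3 m[sun→φ1] = [T, F, F, T]
r3 m[sun→φ3] = [T, T, T, T]
r4 m[φ0→wet] = [F, T, T, T]
r4 m[φ0→sun] = [T, T, T, T]
r4 m[φ1→cld] = [T, F, T, T]
r4 m[φ1→sun] = [T, T, T, T]
r4 m[φ2→snow] = [T, T, T, T]
r4 m[φ2→cld] = [T, F, T, T]
r4 m[φ3→sun] = [T, F, F, T]
r4 m[φ4→snow] = [T, T, T, F]
r4 m[φ5→snow] = [T, F, T, T]
r4 m[φ6→snow] = [T, T, T, F]
r4 m[wet→φ0] = [T, T, T, T]
r4 m[snow→φ2] = [T, F, T, F]
r4 m[snow→φ4] = [T, F, T, F]
r4 m[snow→φ5] = [T, T, T, F]
r4 m[snow→φ6] = [T, F, T, F]
r4 m[cld→φ1] = [T, F, T, T]
r4 m[cld→φ2] = [T, F, T, T]
r4 m[sun→φ0] = [T, F, F, T]
r4 m[sun→φ1] = [T, F, F, T]
r4 m[sun→φ3] = [T, T, T, T]
r5 m[φ0→wet] = [F, T, T, T]
r5 m[φ0→sun] = [T, T, T, T]
r5 m[φ1→cld] = [T, F, T, T]
r5 m[φ1→sun] = [T, T, T, T]
r5 m[φ2→snow] = [T, T, T, T]
r5 m[φ2→cld] = [T, F, T, T]
r5 m[φ3→sun] = [T, F, F, T]
r5 m[φ4→snow] = [T, T, T, F]
r5 m[φ5→snow] = [T, F, T, T]
r5 m[φ6→snow] = [T, T, T, F]
r5 m[wet→φ0] = [T, T, T, T]
r5 m[snow→φ2] = [T, F, T, F]
r5 m[snow→φ4] = [T, F, T, F]
r5 m[snow→φ5] = [T, T, T, F]
r5 m[snow→φ6] = [T, F, T, F]
r5 m[cld→φ1] = [T, F, T, T]
r5 m[cld→φ2] = [T, F, T, T]
r5 m[sun→φ0] = [T, F, F, T]
r5 m[sun→φ1] = [T, F, F, T]
r5 m[sun→φ3] = [T, T, T, T]
fixed point reached at round 5
b[sun] = ⊗ incoming = [T, F, F, T]

b[sun] = [T, F, F, T]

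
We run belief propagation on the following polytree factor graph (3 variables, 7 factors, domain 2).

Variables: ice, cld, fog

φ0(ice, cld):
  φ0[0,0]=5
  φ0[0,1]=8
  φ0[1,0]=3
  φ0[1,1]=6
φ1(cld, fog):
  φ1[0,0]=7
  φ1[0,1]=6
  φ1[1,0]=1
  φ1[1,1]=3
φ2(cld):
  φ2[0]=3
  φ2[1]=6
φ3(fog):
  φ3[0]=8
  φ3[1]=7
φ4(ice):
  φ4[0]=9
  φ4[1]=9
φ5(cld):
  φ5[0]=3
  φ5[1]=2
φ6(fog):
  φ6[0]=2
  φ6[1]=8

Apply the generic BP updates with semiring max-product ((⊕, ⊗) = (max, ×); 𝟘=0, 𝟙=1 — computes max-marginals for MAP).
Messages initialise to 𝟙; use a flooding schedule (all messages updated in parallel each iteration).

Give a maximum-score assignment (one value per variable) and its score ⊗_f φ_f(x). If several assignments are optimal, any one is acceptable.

assignment: (ice=0, cld=1, fog=1); score = 145152

init: all messages = 𝟙 over 2 values
r1 m[φ0→ice] = [8, 6]
r1 m[φ0→cld] = [5, 8]
r1 m[φ1→cld] = [7, 3]
r1 m[φ1→fog] = [7, 6]
r1 m[φ2→cld] = [3, 6]
r1 m[φ3→fog] = [8, 7]
r1 m[φ4→ice] = [9, 9]
r1 m[φ5→cld] = [3, 2]
r1 m[φ6→fog] = [2, 8]
r1 m[ice→φ0] = [1, 1]
r1 m[ice→φ4] = [1, 1]
r1 m[cld→φ0] = [1, 1]
r1 m[cld→φ1] = [1, 1]
r1 m[cld→φ2] = [1, 1]
r1 m[cld→φ5] = [1, 1]
r1 m[fog→φ1] = [1, 1]
r1 m[fog→φ3] = [1, 1]
r1 m[fog→φ6] = [1, 1]
r2 m[φ0→ice] = [8, 6]
r2 m[φ0→cld] = [5, 8]
r2 m[φ1→cld] = [7, 3]
r2 m[φ1→fog] = [7, 6]
r2 m[φ2→cld] = [3, 6]
r2 m[φ3→fog] = [8, 7]
r2 m[φ4→ice] = [9, 9]
r2 m[φ5→cld] = [3, 2]
r2 m[φ6→fog] = [2, 8]
r2 m[ice→φ0] = [9, 9]
r2 m[ice→φ4] = [8, 6]
r2 m[cld→φ0] = [63, 36]
r2 m[cld→φ1] = [45, 96]
r2 m[cld→φ2] = [105, 48]
r2 m[cld→φ5] = [105, 144]
r2 m[fog→φ1] = [16, 56]
r2 m[fog→φ3] = [14, 48]
r2 m[fog→φ6] = [56, 42]
r3 m[φ0→ice] = [315, 216]
r3 m[φ0→cld] = [45, 72]
r3 m[φ1→cld] = [336, 168]
r3 m[φ1→fog] = [315, 288]
r3 m[φ2→cld] = [3, 6]
r3 m[φ3→fog] = [8, 7]
r3 m[φ4→ice] = [9, 9]
r3 m[φ5→cld] = [3, 2]
r3 m[φ6→fog] = [2, 8]
r3 m[ice→φ0] = [9, 9]
r3 m[ice→φ4] = [8, 6]
r3 m[cld→φ0] = [63, 36]
r3 m[cld→φ1] = [45, 96]
r3 m[cld→φ2] = [105, 48]
r3 m[cld→φ5] = [105, 144]
r3 m[fog→φ1] = [16, 56]
r3 m[fog→φ3] = [14, 48]
r3 m[fog→φ6] = [56, 42]
r4 m[φ0→ice] = [315, 216]
r4 m[φ0→cld] = [45, 72]
r4 m[φ1→cld] = [336, 168]
r4 m[φ1→fog] = [315, 288]
r4 m[φ2→cld] = [3, 6]
r4 m[φ3→fog] = [8, 7]
r4 m[φ4→ice] = [9, 9]
r4 m[φ5→cld] = [3, 2]
r4 m[φ6→fog] = [2, 8]
r4 m[ice→φ0] = [9, 9]
r4 m[ice→φ4] = [315, 216]
r4 m[cld→φ0] = [3024, 2016]
r4 m[cld→φ1] = [405, 864]
r4 m[cld→φ2] = [45360, 24192]
r4 m[cld→φ5] = [45360, 72576]
r4 m[fog→φ1] = [16, 56]
r4 m[fog→φ3] = [630, 2304]
r4 m[fog→φ6] = [2520, 2016]
r5 m[φ0→ice] = [16128, 12096]
r5 m[φ0→cld] = [45, 72]
r5 m[φ1→cld] = [336, 168]
r5 m[φ1→fog] = [2835, 2592]
r5 m[φ2→cld] = [3, 6]
r5 m[φ3→fog] = [8, 7]
r5 m[φ4→ice] = [9, 9]
r5 m[φ5→cld] = [3, 2]
r5 m[φ6→fog] = [2, 8]
r5 m[ice→φ0] = [9, 9]
r5 m[ice→φ4] = [315, 216]
r5 m[cld→φ0] = [3024, 2016]
r5 m[cld→φ1] = [405, 864]
r5 m[cld→φ2] = [45360, 24192]
r5 m[cld→φ5] = [45360, 72576]
r5 m[fog→φ1] = [16, 56]
r5 m[fog→φ3] = [630, 2304]
r5 m[fog→φ6] = [2520, 2016]
r6 m[φ0→ice] = [16128, 12096]
r6 m[φ0→cld] = [45, 72]
r6 m[φ1→cld] = [336, 168]
r6 m[φ1→fog] = [2835, 2592]
r6 m[φ2→cld] = [3, 6]
r6 m[φ3→fog] = [8, 7]
r6 m[φ4→ice] = [9, 9]
r6 m[φ5→cld] = [3, 2]
r6 m[φ6→fog] = [2, 8]
r6 m[ice→φ0] = [9, 9]
r6 m[ice→φ4] = [16128, 12096]
r6 m[cld→φ0] = [3024, 2016]
r6 m[cld→φ1] = [405, 864]
r6 m[cld→φ2] = [45360, 24192]
r6 m[cld→φ5] = [45360, 72576]
r6 m[fog→φ1] = [16, 56]
r6 m[fog→φ3] = [5670, 20736]
r6 m[fog→φ6] = [22680, 18144]
r7 m[φ0→ice] = [16128, 12096]
r7 m[φ0→cld] = [45, 72]
r7 m[φ1→cld] = [336, 168]
r7 m[φ1→fog] = [2835, 2592]
r7 m[φ2→cld] = [3, 6]
r7 m[φ3→fog] = [8, 7]
r7 m[φ4→ice] = [9, 9]
r7 m[φ5→cld] = [3, 2]
r7 m[φ6→fog] = [2, 8]
r7 m[ice→φ0] = [9, 9]
r7 m[ice→φ4] = [16128, 12096]
r7 m[cld→φ0] = [3024, 2016]
r7 m[cld→φ1] = [405, 864]
r7 m[cld→φ2] = [45360, 24192]
r7 m[cld→φ5] = [45360, 72576]
r7 m[fog→φ1] = [16, 56]
r7 m[fog→φ3] = [5670, 20736]
r7 m[fog→φ6] = [22680, 18144]
fixed point reached at round 7
traceback from ice: (ice=0, cld=1, fog=1), score=145152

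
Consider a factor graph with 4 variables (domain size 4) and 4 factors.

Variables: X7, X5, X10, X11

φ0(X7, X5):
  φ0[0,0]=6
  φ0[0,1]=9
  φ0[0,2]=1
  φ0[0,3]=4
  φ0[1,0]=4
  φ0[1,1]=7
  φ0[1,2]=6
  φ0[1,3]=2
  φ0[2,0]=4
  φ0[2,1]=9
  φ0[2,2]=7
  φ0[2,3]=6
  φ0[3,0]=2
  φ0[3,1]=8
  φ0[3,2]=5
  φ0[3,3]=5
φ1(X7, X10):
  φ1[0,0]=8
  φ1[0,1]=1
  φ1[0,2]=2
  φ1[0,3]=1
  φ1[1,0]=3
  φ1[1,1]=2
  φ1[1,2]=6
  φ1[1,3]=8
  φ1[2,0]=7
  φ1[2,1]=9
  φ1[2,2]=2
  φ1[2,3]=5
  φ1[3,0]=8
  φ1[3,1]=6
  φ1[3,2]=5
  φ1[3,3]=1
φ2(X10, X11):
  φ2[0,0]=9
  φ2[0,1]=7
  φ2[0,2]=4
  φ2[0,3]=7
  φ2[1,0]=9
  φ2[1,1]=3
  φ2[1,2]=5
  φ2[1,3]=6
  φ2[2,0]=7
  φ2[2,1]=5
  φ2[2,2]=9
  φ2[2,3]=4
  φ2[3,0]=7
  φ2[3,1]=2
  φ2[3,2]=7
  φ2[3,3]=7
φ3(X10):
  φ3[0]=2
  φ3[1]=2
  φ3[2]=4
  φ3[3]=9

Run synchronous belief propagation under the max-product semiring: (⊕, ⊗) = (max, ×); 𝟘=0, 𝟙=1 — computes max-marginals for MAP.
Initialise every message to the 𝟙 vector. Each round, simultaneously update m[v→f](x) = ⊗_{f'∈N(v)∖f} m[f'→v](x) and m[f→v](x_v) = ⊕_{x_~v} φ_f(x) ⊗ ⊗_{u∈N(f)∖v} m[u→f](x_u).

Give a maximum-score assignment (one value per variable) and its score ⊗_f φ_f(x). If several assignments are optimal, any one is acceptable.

assignment: (X7=1, X5=1, X10=3, X11=0); score = 3528

init: all messages = 𝟙 over 4 values
r1 m[φ0→X7] = [9, 7, 9, 8]
r1 m[φ0→X5] = [6, 9, 7, 6]
r1 m[φ1→X7] = [8, 8, 9, 8]
r1 m[φ1→X10] = [8, 9, 6, 8]
r1 m[φ2→X10] = [9, 9, 9, 7]
r1 m[φ2→X11] = [9, 7, 9, 7]
r1 m[φ3→X10] = [2, 2, 4, 9]
r1 m[X7→φ0] = [1, 1, 1, 1]
r1 m[X7→φ1] = [1, 1, 1, 1]
r1 m[X5→φ0] = [1, 1, 1, 1]
r1 m[X10→φ1] = [1, 1, 1, 1]
r1 m[X10→φ2] = [1, 1, 1, 1]
r1 m[X10→φ3] = [1, 1, 1, 1]
r1 m[X11→φ2] = [1, 1, 1, 1]
r2 m[φ0→X7] = [9, 7, 9, 8]
r2 m[φ0→X5] = [6, 9, 7, 6]
r2 m[φ1→X7] = [8, 8, 9, 8]
r2 m[φ1→X10] = [8, 9, 6, 8]
r2 m[φ2→X10] = [9, 9, 9, 7]
r2 m[φ2→X11] = [9, 7, 9, 7]
r2 m[φ3→X10] = [2, 2, 4, 9]
r2 m[X7→φ0] = [8, 8, 9, 8]
r2 m[X7→φ1] = [9, 7, 9, 8]
r2 m[X5→φ0] = [1, 1, 1, 1]
r2 m[X10→φ1] = [18, 18, 36, 63]
r2 m[X10→φ2] = [16, 18, 24, 72]
r2 m[X10→φ3] = [72, 81, 54, 56]
r2 m[X11→φ2] = [1, 1, 1, 1]
r3 m[φ0→X7] = [9, 7, 9, 8]
r3 m[φ0→X5] = [48, 81, 63, 54]
r3 m[φ1→X7] = [144, 504, 315, 180]
r3 m[φ1→X10] = [72, 81, 42, 56]
r3 m[φ2→X10] = [9, 9, 9, 7]
r3 m[φ2→X11] = [504, 144, 504, 504]
r3 m[φ3→X10] = [2, 2, 4, 9]
r3 m[X7→φ0] = [8, 8, 9, 8]
r3 m[X7→φ1] = [9, 7, 9, 8]
r3 m[X5→φ0] = [1, 1, 1, 1]
r3 m[X10→φ1] = [18, 18, 36, 63]
r3 m[X10→φ2] = [16, 18, 24, 72]
r3 m[X10→φ3] = [72, 81, 54, 56]
r3 m[X11→φ2] = [1, 1, 1, 1]
r4 m[φ0→X7] = [9, 7, 9, 8]
r4 m[φ0→X5] = [48, 81, 63, 54]
r4 m[φ1→X7] = [144, 504, 315, 180]
r4 m[φ1→X10] = [72, 81, 42, 56]
r4 m[φ2→X10] = [9, 9, 9, 7]
r4 m[φ2→X11] = [504, 144, 504, 504]
r4 m[φ3→X10] = [2, 2, 4, 9]
r4 m[X7→φ0] = [144, 504, 315, 180]
r4 m[X7→φ1] = [9, 7, 9, 8]
r4 m[X5→φ0] = [1, 1, 1, 1]
r4 m[X10→φ1] = [18, 18, 36, 63]
r4 m[X10→φ2] = [144, 162, 168, 504]
r4 m[X10→φ3] = [648, 729, 378, 392]
r4 m[X11→φ2] = [1, 1, 1, 1]
r5 m[φ0→X7] = [9, 7, 9, 8]
r5 m[φ0→X5] = [2016, 3528, 3024, 1890]
r5 m[φ1→X7] = [144, 504, 315, 180]
r5 m[φ1→X10] = [72, 81, 42, 56]
r5 m[φ2→X10] = [9, 9, 9, 7]
r5 m[φ2→X11] = [3528, 1008, 3528, 3528]
r5 m[φ3→X10] = [2, 2, 4, 9]
r5 m[X7→φ0] = [144, 504, 315, 180]
r5 m[X7→φ1] = [9, 7, 9, 8]
r5 m[X5→φ0] = [1, 1, 1, 1]
r5 m[X10→φ1] = [18, 18, 36, 63]
r5 m[X10→φ2] = [144, 162, 168, 504]
r5 m[X10→φ3] = [648, 729, 378, 392]
r5 m[X11→φ2] = [1, 1, 1, 1]
r6 m[φ0→X7] = [9, 7, 9, 8]
r6 m[φ0→X5] = [2016, 3528, 3024, 1890]
r6 m[φ1→X7] = [144, 504, 315, 180]
r6 m[φ1→X10] = [72, 81, 42, 56]
r6 m[φ2→X10] = [9, 9, 9, 7]
r6 m[φ2→X11] = [3528, 1008, 3528, 3528]
r6 m[φ3→X10] = [2, 2, 4, 9]
r6 m[X7→φ0] = [144, 504, 315, 180]
r6 m[X7→φ1] = [9, 7, 9, 8]
r6 m[X5→φ0] = [1, 1, 1, 1]
r6 m[X10→φ1] = [18, 18, 36, 63]
r6 m[X10→φ2] = [144, 162, 168, 504]
r6 m[X10→φ3] = [648, 729, 378, 392]
r6 m[X11→φ2] = [1, 1, 1, 1]
fixed point reached at round 6
traceback from X7: (X7=1, X5=1, X10=3, X11=0), score=3528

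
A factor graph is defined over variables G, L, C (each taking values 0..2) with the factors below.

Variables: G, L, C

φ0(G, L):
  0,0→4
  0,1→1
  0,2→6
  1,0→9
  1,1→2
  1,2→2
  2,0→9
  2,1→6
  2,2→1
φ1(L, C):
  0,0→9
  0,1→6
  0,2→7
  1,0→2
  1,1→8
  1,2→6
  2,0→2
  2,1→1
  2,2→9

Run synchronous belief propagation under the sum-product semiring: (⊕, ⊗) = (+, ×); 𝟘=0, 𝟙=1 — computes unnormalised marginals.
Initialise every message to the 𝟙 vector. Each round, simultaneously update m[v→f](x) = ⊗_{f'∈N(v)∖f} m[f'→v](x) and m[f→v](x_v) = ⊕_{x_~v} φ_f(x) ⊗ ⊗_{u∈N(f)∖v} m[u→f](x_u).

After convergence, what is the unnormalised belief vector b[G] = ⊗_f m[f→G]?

init: all messages = 𝟙 over 3 values
r1 m[φ0→G] = [11, 13, 16]
r1 m[φ0→L] = [22, 9, 9]
r1 m[φ1→L] = [22, 16, 12]
r1 m[φ1→C] = [13, 15, 22]
r1 m[G→φ0] = [1, 1, 1]
r1 m[L→φ0] = [1, 1, 1]
r1 m[L→φ1] = [1, 1, 1]
r1 m[C→φ1] = [1, 1, 1]
r2 m[φ0→G] = [11, 13, 16]
r2 m[φ0→L] = [22, 9, 9]
r2 m[φ1→L] = [22, 16, 12]
r2 m[φ1→C] = [13, 15, 22]
r2 m[G→φ0] = [1, 1, 1]
r2 m[L→φ0] = [22, 16, 12]
r2 m[L→φ1] = [22, 9, 9]
r2 m[C→φ1] = [1, 1, 1]
r3 m[φ0→G] = [176, 254, 306]
r3 m[φ0→L] = [22, 9, 9]
r3 m[φ1→L] = [22, 16, 12]
r3 m[φ1→C] = [234, 213, 289]
r3 m[G→φ0] = [1, 1, 1]
r3 m[L→φ0] = [22, 16, 12]
r3 m[L→φ1] = [22, 9, 9]
r3 m[C→φ1] = [1, 1, 1]
r4 m[φ0→G] = [176, 254, 306]
r4 m[φ0→L] = [22, 9, 9]
r4 m[φ1→L] = [22, 16, 12]
r4 m[φ1→C] = [234, 213, 289]
r4 m[G→φ0] = [1, 1, 1]
r4 m[L→φ0] = [22, 16, 12]
r4 m[L→φ1] = [22, 9, 9]
r4 m[C→φ1] = [1, 1, 1]
fixed point reached at round 4
b[G] = ⊗ incoming = [176, 254, 306]

b[G] = [176, 254, 306]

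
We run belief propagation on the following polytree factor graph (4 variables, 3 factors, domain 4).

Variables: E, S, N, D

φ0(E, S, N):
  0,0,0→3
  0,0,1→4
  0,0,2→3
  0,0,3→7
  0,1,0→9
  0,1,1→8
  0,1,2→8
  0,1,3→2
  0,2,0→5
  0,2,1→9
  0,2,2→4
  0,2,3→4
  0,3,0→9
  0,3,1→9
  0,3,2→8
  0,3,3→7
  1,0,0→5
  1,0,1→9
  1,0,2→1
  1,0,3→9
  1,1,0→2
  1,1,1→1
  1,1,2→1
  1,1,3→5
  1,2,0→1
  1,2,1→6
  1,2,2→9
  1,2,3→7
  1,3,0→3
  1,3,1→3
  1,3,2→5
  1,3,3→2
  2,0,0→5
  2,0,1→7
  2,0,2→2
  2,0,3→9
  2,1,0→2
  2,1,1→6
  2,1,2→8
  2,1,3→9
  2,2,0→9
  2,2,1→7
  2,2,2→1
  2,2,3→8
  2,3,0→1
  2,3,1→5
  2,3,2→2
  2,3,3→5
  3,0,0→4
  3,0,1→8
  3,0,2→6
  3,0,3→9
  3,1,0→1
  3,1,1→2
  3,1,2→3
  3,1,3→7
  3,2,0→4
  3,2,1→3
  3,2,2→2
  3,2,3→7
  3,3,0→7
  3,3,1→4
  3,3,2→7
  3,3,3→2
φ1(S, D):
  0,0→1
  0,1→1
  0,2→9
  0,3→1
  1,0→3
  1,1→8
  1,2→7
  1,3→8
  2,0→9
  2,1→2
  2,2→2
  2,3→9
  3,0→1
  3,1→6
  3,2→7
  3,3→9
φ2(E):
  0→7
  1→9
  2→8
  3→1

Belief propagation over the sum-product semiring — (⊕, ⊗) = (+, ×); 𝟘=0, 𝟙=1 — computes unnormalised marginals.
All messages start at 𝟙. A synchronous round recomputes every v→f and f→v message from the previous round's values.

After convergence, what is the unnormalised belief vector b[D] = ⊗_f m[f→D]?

init: all messages = 𝟙 over 4 values
r1 m[φ0→E] = [99, 69, 86, 76]
r1 m[φ0→S] = [91, 74, 86, 79]
r1 m[φ0→N] = [70, 91, 70, 99]
r1 m[φ1→S] = [12, 26, 22, 23]
r1 m[φ1→D] = [14, 17, 25, 27]
r1 m[φ2→E] = [7, 9, 8, 1]
r1 m[E→φ0] = [1, 1, 1, 1]
r1 m[E→φ2] = [1, 1, 1, 1]
r1 m[S→φ0] = [1, 1, 1, 1]
r1 m[S→φ1] = [1, 1, 1, 1]
r1 m[N→φ0] = [1, 1, 1, 1]
r1 m[D→φ1] = [1, 1, 1, 1]
r2 m[φ0→E] = [99, 69, 86, 76]
r2 m[φ0→S] = [91, 74, 86, 79]
r2 m[φ0→N] = [70, 91, 70, 99]
r2 m[φ1→S] = [12, 26, 22, 23]
r2 m[φ1→D] = [14, 17, 25, 27]
r2 m[φ2→E] = [7, 9, 8, 1]
r2 m[E→φ0] = [7, 9, 8, 1]
r2 m[E→φ2] = [99, 69, 86, 76]
r2 m[S→φ0] = [12, 26, 22, 23]
r2 m[S→φ1] = [91, 74, 86, 79]
r2 m[N→φ0] = [1, 1, 1, 1]
r2 m[D→φ1] = [1, 1, 1, 1]
r3 m[φ0→E] = [2149, 1327, 1775, 1474]
r3 m[φ0→S] = [546, 483, 577, 472]
r3 m[φ0→N] = [8923, 12020, 9526, 12191]
r3 m[φ1→S] = [12, 26, 22, 23]
r3 m[φ1→D] = [1166, 1329, 2062, 2168]
r3 m[φ2→E] = [7, 9, 8, 1]
r3 m[E→φ0] = [7, 9, 8, 1]
r3 m[E→φ2] = [99, 69, 86, 76]
r3 m[S→φ0] = [12, 26, 22, 23]
r3 m[S→φ1] = [91, 74, 86, 79]
r3 m[N→φ0] = [1, 1, 1, 1]
r3 m[D→φ1] = [1, 1, 1, 1]
r4 m[φ0→E] = [2149, 1327, 1775, 1474]
r4 m[φ0→S] = [546, 483, 577, 472]
r4 m[φ0→N] = [8923, 12020, 9526, 12191]
r4 m[φ1→S] = [12, 26, 22, 23]
r4 m[φ1→D] = [1166, 1329, 2062, 2168]
r4 m[φ2→E] = [7, 9, 8, 1]
r4 m[E→φ0] = [7, 9, 8, 1]
r4 m[E→φ2] = [2149, 1327, 1775, 1474]
r4 m[S→φ0] = [12, 26, 22, 23]
r4 m[S→φ1] = [546, 483, 577, 472]
r4 m[N→φ0] = [1, 1, 1, 1]
r4 m[D→φ1] = [1, 1, 1, 1]
r5 m[φ0→E] = [2149, 1327, 1775, 1474]
r5 m[φ0→S] = [546, 483, 577, 472]
r5 m[φ0→N] = [8923, 12020, 9526, 12191]
r5 m[φ1→S] = [12, 26, 22, 23]
r5 m[φ1→D] = [7660, 8396, 12753, 13851]
r5 m[φ2→E] = [7, 9, 8, 1]
r5 m[E→φ0] = [7, 9, 8, 1]
r5 m[E→φ2] = [2149, 1327, 1775, 1474]
r5 m[S→φ0] = [12, 26, 22, 23]
r5 m[S→φ1] = [546, 483, 577, 472]
r5 m[N→φ0] = [1, 1, 1, 1]
r5 m[D→φ1] = [1, 1, 1, 1]
r6 m[φ0→E] = [2149, 1327, 1775, 1474]
r6 m[φ0→S] = [546, 483, 577, 472]
r6 m[φ0→N] = [8923, 12020, 9526, 12191]
r6 m[φ1→S] = [12, 26, 22, 23]
r6 m[φ1→D] = [7660, 8396, 12753, 13851]
r6 m[φ2→E] = [7, 9, 8, 1]
r6 m[E→φ0] = [7, 9, 8, 1]
r6 m[E→φ2] = [2149, 1327, 1775, 1474]
r6 m[S→φ0] = [12, 26, 22, 23]
r6 m[S→φ1] = [546, 483, 577, 472]
r6 m[N→φ0] = [1, 1, 1, 1]
r6 m[D→φ1] = [1, 1, 1, 1]
fixed point reached at round 6
b[D] = ⊗ incoming = [7660, 8396, 12753, 13851]

b[D] = [7660, 8396, 12753, 13851]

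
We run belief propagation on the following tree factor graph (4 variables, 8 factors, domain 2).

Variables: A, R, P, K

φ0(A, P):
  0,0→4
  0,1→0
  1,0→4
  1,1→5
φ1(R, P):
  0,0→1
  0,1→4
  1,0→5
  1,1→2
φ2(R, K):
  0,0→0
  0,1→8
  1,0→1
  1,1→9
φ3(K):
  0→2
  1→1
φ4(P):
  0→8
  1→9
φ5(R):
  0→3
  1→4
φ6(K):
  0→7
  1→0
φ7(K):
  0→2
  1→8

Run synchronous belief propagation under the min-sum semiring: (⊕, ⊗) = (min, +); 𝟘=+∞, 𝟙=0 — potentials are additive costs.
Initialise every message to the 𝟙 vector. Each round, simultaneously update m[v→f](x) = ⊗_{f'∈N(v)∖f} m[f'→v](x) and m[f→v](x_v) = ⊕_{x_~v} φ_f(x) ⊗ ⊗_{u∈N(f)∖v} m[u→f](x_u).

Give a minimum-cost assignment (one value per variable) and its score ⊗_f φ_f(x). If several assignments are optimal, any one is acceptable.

assignment: (A=0, R=0, P=0, K=0); score = 27

init: all messages = 𝟙 over 2 values
r1 m[φ0→A] = [0, 4]
r1 m[φ0→P] = [4, 0]
r1 m[φ1→R] = [1, 2]
r1 m[φ1→P] = [1, 2]
r1 m[φ2→R] = [0, 1]
r1 m[φ2→K] = [0, 8]
r1 m[φ3→K] = [2, 1]
r1 m[φ4→P] = [8, 9]
r1 m[φ5→R] = [3, 4]
r1 m[φ6→K] = [7, 0]
r1 m[φ7→K] = [2, 8]
r1 m[A→φ0] = [0, 0]
r1 m[R→φ1] = [0, 0]
r1 m[R→φ2] = [0, 0]
r1 m[R→φ5] = [0, 0]
r1 m[P→φ0] = [0, 0]
r1 m[P→φ1] = [0, 0]
r1 m[P→φ4] = [0, 0]
r1 m[K→φ2] = [0, 0]
r1 m[K→φ3] = [0, 0]
r1 m[K→φ6] = [0, 0]
r1 m[K→φ7] = [0, 0]
r2 m[φ0→A] = [0, 4]
r2 m[φ0→P] = [4, 0]
r2 m[φ1→R] = [1, 2]
r2 m[φ1→P] = [1, 2]
r2 m[φ2→R] = [0, 1]
r2 m[φ2→K] = [0, 8]
r2 m[φ3→K] = [2, 1]
r2 m[φ4→P] = [8, 9]
r2 m[φ5→R] = [3, 4]
r2 m[φ6→K] = [7, 0]
r2 m[φ7→K] = [2, 8]
r2 m[A→φ0] = [0, 0]
r2 m[R→φ1] = [3, 5]
r2 m[R→φ2] = [4, 6]
r2 m[R→φ5] = [1, 3]
r2 m[P→φ0] = [9, 11]
r2 m[P→φ1] = [12, 9]
r2 m[P→φ4] = [5, 2]
r2 m[K→φ2] = [11, 9]
r2 m[K→φ3] = [9, 16]
r2 m[K→φ6] = [4, 17]
r2 m[K→φ7] = [9, 9]
r3 m[φ0→A] = [11, 13]
r3 m[φ0→P] = [4, 0]
r3 m[φ1→R] = [13, 11]
r3 m[φ1→P] = [4, 7]
r3 m[φ2→R] = [11, 12]
r3 m[φ2→K] = [4, 12]
r3 m[φ3→K] = [2, 1]
r3 m[φ4→P] = [8, 9]
r3 m[φ5→R] = [3, 4]
r3 m[φ6→K] = [7, 0]
r3 m[φ7→K] = [2, 8]
r3 m[A→φ0] = [0, 0]
r3 m[R→φ1] = [3, 5]
r3 m[R→φ2] = [4, 6]
r3 m[R→φ5] = [1, 3]
r3 m[P→φ0] = [9, 11]
r3 m[P→φ1] = [12, 9]
r3 m[P→φ4] = [5, 2]
r3 m[K→φ2] = [11, 9]
r3 m[K→φ3] = [9, 16]
r3 m[K→φ6] = [4, 17]
r3 m[K→φ7] = [9, 9]
r4 m[φ0→A] = [11, 13]
r4 m[φ0→P] = [4, 0]
r4 m[φ1→R] = [13, 11]
r4 m[φ1→P] = [4, 7]
r4 m[φ2→R] = [11, 12]
r4 m[φ2→K] = [4, 12]
r4 m[φ3→K] = [2, 1]
r4 m[φ4→P] = [8, 9]
r4 m[φ5→R] = [3, 4]
r4 m[φ6→K] = [7, 0]
r4 m[φ7→K] = [2, 8]
r4 m[A→φ0] = [0, 0]
r4 m[R→φ1] = [14, 16]
r4 m[R→φ2] = [16, 15]
r4 m[R→φ5] = [24, 23]
r4 m[P→φ0] = [12, 16]
r4 m[P→φ1] = [12, 9]
r4 m[P→φ4] = [8, 7]
r4 m[K→φ2] = [11, 9]
r4 m[K→φ3] = [13, 20]
r4 m[K→φ6] = [8, 21]
r4 m[K→φ7] = [13, 13]
r5 m[φ0→A] = [16, 16]
r5 m[φ0→P] = [4, 0]
r5 m[φ1→R] = [13, 11]
r5 m[φ1→P] = [15, 18]
r5 m[φ2→R] = [11, 12]
r5 m[φ2→K] = [16, 24]
r5 m[φ3→K] = [2, 1]
r5 m[φ4→P] = [8, 9]
r5 m[φ5→R] = [3, 4]
r5 m[φ6→K] = [7, 0]
r5 m[φ7→K] = [2, 8]
r5 m[A→φ0] = [0, 0]
r5 m[R→φ1] = [14, 16]
r5 m[R→φ2] = [16, 15]
r5 m[R→φ5] = [24, 23]
r5 m[P→φ0] = [12, 16]
r5 m[P→φ1] = [12, 9]
r5 m[P→φ4] = [8, 7]
r5 m[K→φ2] = [11, 9]
r5 m[K→φ3] = [13, 20]
r5 m[K→φ6] = [8, 21]
r5 m[K→φ7] = [13, 13]
r6 m[φ0→A] = [16, 16]
r6 m[φ0→P] = [4, 0]
r6 m[φ1→R] = [13, 11]
r6 m[φ1→P] = [15, 18]
r6 m[φ2→R] = [11, 12]
r6 m[φ2→K] = [16, 24]
r6 m[φ3→K] = [2, 1]
r6 m[φ4→P] = [8, 9]
r6 m[φ5→R] = [3, 4]
r6 m[φ6→K] = [7, 0]
r6 m[φ7→K] = [2, 8]
r6 m[A→φ0] = [0, 0]
r6 m[R→φ1] = [14, 16]
r6 m[R→φ2] = [16, 15]
r6 m[R→φ5] = [24, 23]
r6 m[P→φ0] = [23, 27]
r6 m[P→φ1] = [12, 9]
r6 m[P→φ4] = [19, 18]
r6 m[K→φ2] = [11, 9]
r6 m[K→φ3] = [25, 32]
r6 m[K→φ6] = [20, 33]
r6 m[K→φ7] = [25, 25]
r7 m[φ0→A] = [27, 27]
r7 m[φ0→P] = [4, 0]
r7 m[φ1→R] = [13, 11]
r7 m[φ1→P] = [15, 18]
r7 m[φ2→R] = [11, 12]
r7 m[φ2→K] = [16, 24]
r7 m[φ3→K] = [2, 1]
r7 m[φ4→P] = [8, 9]
r7 m[φ5→R] = [3, 4]
r7 m[φ6→K] = [7, 0]
r7 m[φ7→K] = [2, 8]
r7 m[A→φ0] = [0, 0]
r7 m[R→φ1] = [14, 16]
r7 m[R→φ2] = [16, 15]
r7 m[R→φ5] = [24, 23]
r7 m[P→φ0] = [23, 27]
r7 m[P→φ1] = [12, 9]
r7 m[P→φ4] = [19, 18]
r7 m[K→φ2] = [11, 9]
r7 m[K→φ3] = [25, 32]
r7 m[K→φ6] = [20, 33]
r7 m[K→φ7] = [25, 25]
r8 m[φ0→A] = [27, 27]
r8 m[φ0→P] = [4, 0]
r8 m[φ1→R] = [13, 11]
r8 m[φ1→P] = [15, 18]
r8 m[φ2→R] = [11, 12]
r8 m[φ2→K] = [16, 24]
r8 m[φ3→K] = [2, 1]
r8 m[φ4→P] = [8, 9]
r8 m[φ5→R] = [3, 4]
r8 m[φ6→K] = [7, 0]
r8 m[φ7→K] = [2, 8]
r8 m[A→φ0] = [0, 0]
r8 m[R→φ1] = [14, 16]
r8 m[R→φ2] = [16, 15]
r8 m[R→φ5] = [24, 23]
r8 m[P→φ0] = [23, 27]
r8 m[P→φ1] = [12, 9]
r8 m[P→φ4] = [19, 18]
r8 m[K→φ2] = [11, 9]
r8 m[K→φ3] = [25, 32]
r8 m[K→φ6] = [20, 33]
r8 m[K→φ7] = [25, 25]
fixed point reached at round 8
traceback from A: (A=0, R=0, P=0, K=0), score=27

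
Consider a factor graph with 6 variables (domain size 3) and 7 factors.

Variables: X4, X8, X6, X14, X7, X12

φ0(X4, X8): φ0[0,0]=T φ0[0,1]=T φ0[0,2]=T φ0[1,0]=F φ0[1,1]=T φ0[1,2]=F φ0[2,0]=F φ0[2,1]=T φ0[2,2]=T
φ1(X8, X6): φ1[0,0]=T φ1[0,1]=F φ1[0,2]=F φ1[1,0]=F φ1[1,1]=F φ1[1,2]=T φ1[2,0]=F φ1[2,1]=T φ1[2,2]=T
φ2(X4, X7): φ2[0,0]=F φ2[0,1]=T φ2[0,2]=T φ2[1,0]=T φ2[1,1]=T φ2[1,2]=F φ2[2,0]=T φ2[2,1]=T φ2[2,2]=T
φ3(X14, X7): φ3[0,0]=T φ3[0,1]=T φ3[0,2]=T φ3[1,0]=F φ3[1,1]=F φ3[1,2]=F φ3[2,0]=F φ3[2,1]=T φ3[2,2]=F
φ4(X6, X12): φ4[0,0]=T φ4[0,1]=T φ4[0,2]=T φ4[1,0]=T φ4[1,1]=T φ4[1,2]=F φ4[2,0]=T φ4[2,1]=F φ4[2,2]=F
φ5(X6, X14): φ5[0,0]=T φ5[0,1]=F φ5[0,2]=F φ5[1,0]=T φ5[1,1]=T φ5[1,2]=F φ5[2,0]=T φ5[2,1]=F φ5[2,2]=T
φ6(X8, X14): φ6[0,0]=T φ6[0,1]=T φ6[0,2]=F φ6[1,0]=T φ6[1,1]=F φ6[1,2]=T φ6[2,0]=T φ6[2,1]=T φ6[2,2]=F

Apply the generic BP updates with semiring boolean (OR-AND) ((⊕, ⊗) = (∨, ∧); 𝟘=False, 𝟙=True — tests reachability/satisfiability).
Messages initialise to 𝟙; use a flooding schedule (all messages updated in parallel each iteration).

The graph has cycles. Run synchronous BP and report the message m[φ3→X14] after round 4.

init: all messages = 𝟙 over 3 values
r1 m[φ0→X4] = [T, T, T]
r1 m[φ0→X8] = [T, T, T]
r1 m[φ1→X8] = [T, T, T]
r1 m[φ1→X6] = [T, T, T]
r1 m[φ2→X4] = [T, T, T]
r1 m[φ2→X7] = [T, T, T]
r1 m[φ3→X14] = [T, F, T]
r1 m[φ3→X7] = [T, T, T]
r1 m[φ4→X6] = [T, T, T]
r1 m[φ4→X12] = [T, T, T]
r1 m[φ5→X6] = [T, T, T]
r1 m[φ5→X14] = [T, T, T]
r1 m[φ6→X8] = [T, T, T]
r1 m[φ6→X14] = [T, T, T]
r1 m[X4→φ0] = [T, T, T]
r1 m[X4→φ2] = [T, T, T]
r1 m[X8→φ0] = [T, T, T]
r1 m[X8→φ1] = [T, T, T]
r1 m[X8→φ6] = [T, T, T]
r1 m[X6→φ1] = [T, T, T]
r1 m[X6→φ4] = [T, T, T]
r1 m[X6→φ5] = [T, T, T]
r1 m[X14→φ3] = [T, T, T]
r1 m[X14→φ5] = [T, T, T]
r1 m[X14→φ6] = [T, T, T]
r1 m[X7→φ2] = [T, T, T]
r1 m[X7→φ3] = [T, T, T]
r1 m[X12→φ4] = [T, T, T]
r2 m[φ0→X4] = [T, T, T]
r2 m[φ0→X8] = [T, T, T]
r2 m[φ1→X8] = [T, T, T]
r2 m[φ1→X6] = [T, T, T]
r2 m[φ2→X4] = [T, T, T]
r2 m[φ2→X7] = [T, T, T]
r2 m[φ3→X14] = [T, F, T]
r2 m[φ3→X7] = [T, T, T]
r2 m[φ4→X6] = [T, T, T]
r2 m[φ4→X12] = [T, T, T]
r2 m[φ5→X6] = [T, T, T]
r2 m[φ5→X14] = [T, T, T]
r2 m[φ6→X8] = [T, T, T]
r2 m[φ6→X14] = [T, T, T]
r2 m[X4→φ0] = [T, T, T]
r2 m[X4→φ2] = [T, T, T]
r2 m[X8→φ0] = [T, T, T]
r2 m[X8→φ1] = [T, T, T]
r2 m[X8→φ6] = [T, T, T]
r2 m[X6→φ1] = [T, T, T]
r2 m[X6→φ4] = [T, T, T]
r2 m[X6→φ5] = [T, T, T]
r2 m[X14→φ3] = [T, T, T]
r2 m[X14→φ5] = [T, F, T]
r2 m[X14→φ6] = [T, F, T]
r2 m[X7→φ2] = [T, T, T]
r2 m[X7→φ3] = [T, T, T]
r2 m[X12→φ4] = [T, T, T]
r3 m[φ0→X4] = [T, T, T]
r3 m[φ0→X8] = [T, T, T]
r3 m[φ1→X8] = [T, T, T]
r3 m[φ1→X6] = [T, T, T]
r3 m[φ2→X4] = [T, T, T]
r3 m[φ2→X7] = [T, T, T]
r3 m[φ3→X14] = [T, F, T]
r3 m[φ3→X7] = [T, T, T]
r3 m[φ4→X6] = [T, T, T]
r3 m[φ4→X12] = [T, T, T]
r3 m[φ5→X6] = [T, T, T]
r3 m[φ5→X14] = [T, T, T]
r3 m[φ6→X8] = [T, T, T]
r3 m[φ6→X14] = [T, T, T]
r3 m[X4→φ0] = [T, T, T]
r3 m[X4→φ2] = [T, T, T]
r3 m[X8→φ0] = [T, T, T]
r3 m[X8→φ1] = [T, T, T]
r3 m[X8→φ6] = [T, T, T]
r3 m[X6→φ1] = [T, T, T]
r3 m[X6→φ4] = [T, T, T]
r3 m[X6→φ5] = [T, T, T]
r3 m[X14→φ3] = [T, T, T]
r3 m[X14→φ5] = [T, F, T]
r3 m[X14→φ6] = [T, F, T]
r3 m[X7→φ2] = [T, T, T]
r3 m[X7→φ3] = [T, T, T]
r3 m[X12→φ4] = [T, T, T]
r4 m[φ0→X4] = [T, T, T]
r4 m[φ0→X8] = [T, T, T]
r4 m[φ1→X8] = [T, T, T]
r4 m[φ1→X6] = [T, T, T]
r4 m[φ2→X4] = [T, T, T]
r4 m[φ2→X7] = [T, T, T]
r4 m[φ3→X14] = [T, F, T]
r4 m[φ3→X7] = [T, T, T]
r4 m[φ4→X6] = [T, T, T]
r4 m[φ4→X12] = [T, T, T]
r4 m[φ5→X6] = [T, T, T]
r4 m[φ5→X14] = [T, T, T]
r4 m[φ6→X8] = [T, T, T]
r4 m[φ6→X14] = [T, T, T]
r4 m[X4→φ0] = [T, T, T]
r4 m[X4→φ2] = [T, T, T]
r4 m[X8→φ0] = [T, T, T]
r4 m[X8→φ1] = [T, T, T]
r4 m[X8→φ6] = [T, T, T]
r4 m[X6→φ1] = [T, T, T]
r4 m[X6→φ4] = [T, T, T]
r4 m[X6→φ5] = [T, T, T]
r4 m[X14→φ3] = [T, T, T]
r4 m[X14→φ5] = [T, F, T]
r4 m[X14→φ6] = [T, F, T]
r4 m[X7→φ2] = [T, T, T]
r4 m[X7→φ3] = [T, T, T]
r4 m[X12→φ4] = [T, T, T]
fixed point reached at round 3

message @ round 4 = [T, F, T]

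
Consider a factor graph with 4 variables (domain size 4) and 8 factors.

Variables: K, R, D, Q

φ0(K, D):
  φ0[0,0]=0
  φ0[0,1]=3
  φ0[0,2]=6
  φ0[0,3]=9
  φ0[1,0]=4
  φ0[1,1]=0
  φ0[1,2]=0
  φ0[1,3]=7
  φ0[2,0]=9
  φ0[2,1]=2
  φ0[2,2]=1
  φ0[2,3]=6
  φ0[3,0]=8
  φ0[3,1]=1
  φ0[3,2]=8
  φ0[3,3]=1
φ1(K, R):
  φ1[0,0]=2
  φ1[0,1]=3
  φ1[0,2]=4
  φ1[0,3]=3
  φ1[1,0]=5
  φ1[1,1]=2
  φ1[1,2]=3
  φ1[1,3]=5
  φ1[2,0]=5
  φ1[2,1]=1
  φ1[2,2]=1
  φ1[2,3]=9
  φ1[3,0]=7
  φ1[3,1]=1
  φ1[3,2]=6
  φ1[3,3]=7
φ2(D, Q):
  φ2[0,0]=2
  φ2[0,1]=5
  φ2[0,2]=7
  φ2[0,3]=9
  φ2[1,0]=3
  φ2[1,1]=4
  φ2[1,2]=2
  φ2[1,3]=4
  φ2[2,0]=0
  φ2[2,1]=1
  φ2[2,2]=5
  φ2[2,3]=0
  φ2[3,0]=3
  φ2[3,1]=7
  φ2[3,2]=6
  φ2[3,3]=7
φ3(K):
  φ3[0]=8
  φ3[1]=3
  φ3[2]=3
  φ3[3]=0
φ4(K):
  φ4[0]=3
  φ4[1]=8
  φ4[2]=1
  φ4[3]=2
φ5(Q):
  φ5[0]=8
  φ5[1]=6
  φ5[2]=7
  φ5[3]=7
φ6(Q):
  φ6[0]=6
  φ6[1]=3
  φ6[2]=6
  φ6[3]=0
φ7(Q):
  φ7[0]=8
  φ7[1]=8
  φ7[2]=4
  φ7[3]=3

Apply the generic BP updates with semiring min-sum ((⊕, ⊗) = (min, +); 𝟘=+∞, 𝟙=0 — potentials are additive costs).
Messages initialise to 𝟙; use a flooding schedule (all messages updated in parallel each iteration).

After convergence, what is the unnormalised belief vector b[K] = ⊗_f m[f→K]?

b[K] = [29, 23, 16, 18]

init: all messages = 𝟙 over 4 values
r1 m[φ0→K] = [0, 0, 1, 1]
r1 m[φ0→D] = [0, 0, 0, 1]
r1 m[φ1→K] = [2, 2, 1, 1]
r1 m[φ1→R] = [2, 1, 1, 3]
r1 m[φ2→D] = [2, 2, 0, 3]
r1 m[φ2→Q] = [0, 1, 2, 0]
r1 m[φ3→K] = [8, 3, 3, 0]
r1 m[φ4→K] = [3, 8, 1, 2]
r1 m[φ5→Q] = [8, 6, 7, 7]
r1 m[φ6→Q] = [6, 3, 6, 0]
r1 m[φ7→Q] = [8, 8, 4, 3]
r1 m[K→φ0] = [0, 0, 0, 0]
r1 m[K→φ1] = [0, 0, 0, 0]
r1 m[K→φ3] = [0, 0, 0, 0]
r1 m[K→φ4] = [0, 0, 0, 0]
r1 m[R→φ1] = [0, 0, 0, 0]
r1 m[D→φ0] = [0, 0, 0, 0]
r1 m[D→φ2] = [0, 0, 0, 0]
r1 m[Q→φ2] = [0, 0, 0, 0]
r1 m[Q→φ5] = [0, 0, 0, 0]
r1 m[Q→φ6] = [0, 0, 0, 0]
r1 m[Q→φ7] = [0, 0, 0, 0]
r2 m[φ0→K] = [0, 0, 1, 1]
r2 m[φ0→D] = [0, 0, 0, 1]
r2 m[φ1→K] = [2, 2, 1, 1]
r2 m[φ1→R] = [2, 1, 1, 3]
r2 m[φ2→D] = [2, 2, 0, 3]
r2 m[φ2→Q] = [0, 1, 2, 0]
r2 m[φ3→K] = [8, 3, 3, 0]
r2 m[φ4→K] = [3, 8, 1, 2]
r2 m[φ5→Q] = [8, 6, 7, 7]
r2 m[φ6→Q] = [6, 3, 6, 0]
r2 m[φ7→Q] = [8, 8, 4, 3]
r2 m[K→φ0] = [13, 13, 5, 3]
r2 m[K→φ1] = [11, 11, 5, 3]
r2 m[K→φ3] = [5, 10, 3, 4]
r2 m[K→φ4] = [10, 5, 5, 2]
r2 m[R→φ1] = [0, 0, 0, 0]
r2 m[D→φ0] = [2, 2, 0, 3]
r2 m[D→φ2] = [0, 0, 0, 1]
r2 m[Q→φ2] = [22, 17, 17, 10]
r2 m[Q→φ5] = [14, 12, 12, 3]
r2 m[Q→φ6] = [16, 15, 13, 10]
r2 m[Q→φ7] = [14, 10, 15, 7]
r3 m[φ0→K] = [2, 0, 1, 3]
r3 m[φ0→D] = [11, 4, 6, 4]
r3 m[φ1→K] = [2, 2, 1, 1]
r3 m[φ1→R] = [10, 4, 6, 10]
r3 m[φ2→D] = [19, 14, 10, 17]
r3 m[φ2→Q] = [0, 1, 2, 0]
r3 m[φ3→K] = [8, 3, 3, 0]
r3 m[φ4→K] = [3, 8, 1, 2]
r3 m[φ5→Q] = [8, 6, 7, 7]
r3 m[φ6→Q] = [6, 3, 6, 0]
r3 m[φ7→Q] = [8, 8, 4, 3]
r3 m[K→φ0] = [13, 13, 5, 3]
r3 m[K→φ1] = [11, 11, 5, 3]
r3 m[K→φ3] = [5, 10, 3, 4]
r3 m[K→φ4] = [10, 5, 5, 2]
r3 m[R→φ1] = [0, 0, 0, 0]
r3 m[D→φ0] = [2, 2, 0, 3]
r3 m[D→φ2] = [0, 0, 0, 1]
r3 m[Q→φ2] = [22, 17, 17, 10]
r3 m[Q→φ5] = [14, 12, 12, 3]
r3 m[Q→φ6] = [16, 15, 13, 10]
r3 m[Q→φ7] = [14, 10, 15, 7]
r4 m[φ0→K] = [2, 0, 1, 3]
r4 m[φ0→D] = [11, 4, 6, 4]
r4 m[φ1→K] = [2, 2, 1, 1]
r4 m[φ1→R] = [10, 4, 6, 10]
r4 m[φ2→D] = [19, 14, 10, 17]
r4 m[φ2→Q] = [0, 1, 2, 0]
r4 m[φ3→K] = [8, 3, 3, 0]
r4 m[φ4→K] = [3, 8, 1, 2]
r4 m[φ5→Q] = [8, 6, 7, 7]
r4 m[φ6→Q] = [6, 3, 6, 0]
r4 m[φ7→Q] = [8, 8, 4, 3]
r4 m[K→φ0] = [13, 13, 5, 3]
r4 m[K→φ1] = [13, 11, 5, 5]
r4 m[K→φ3] = [7, 10, 3, 6]
r4 m[K→φ4] = [12, 5, 5, 4]
r4 m[R→φ1] = [0, 0, 0, 0]
r4 m[D→φ0] = [19, 14, 10, 17]
r4 m[D→φ2] = [11, 4, 6, 4]
r4 m[Q→φ2] = [22, 17, 17, 10]
r4 m[Q→φ5] = [14, 12, 12, 3]
r4 m[Q→φ6] = [16, 15, 13, 10]
r4 m[Q→φ7] = [14, 10, 15, 7]
r5 m[φ0→K] = [16, 10, 11, 15]
r5 m[φ0→D] = [11, 4, 6, 4]
r5 m[φ1→K] = [2, 2, 1, 1]
r5 m[φ1→R] = [10, 6, 6, 12]
r5 m[φ2→D] = [19, 14, 10, 17]
r5 m[φ2→Q] = [6, 7, 6, 6]
r5 m[φ3→K] = [8, 3, 3, 0]
r5 m[φ4→K] = [3, 8, 1, 2]
r5 m[φ5→Q] = [8, 6, 7, 7]
r5 m[φ6→Q] = [6, 3, 6, 0]
r5 m[φ7→Q] = [8, 8, 4, 3]
r5 m[K→φ0] = [13, 13, 5, 3]
r5 m[K→φ1] = [13, 11, 5, 5]
r5 m[K→φ3] = [7, 10, 3, 6]
r5 m[K→φ4] = [12, 5, 5, 4]
r5 m[R→φ1] = [0, 0, 0, 0]
r5 m[D→φ0] = [19, 14, 10, 17]
r5 m[D→φ2] = [11, 4, 6, 4]
r5 m[Q→φ2] = [22, 17, 17, 10]
r5 m[Q→φ5] = [14, 12, 12, 3]
r5 m[Q→φ6] = [16, 15, 13, 10]
r5 m[Q→φ7] = [14, 10, 15, 7]
r6 m[φ0→K] = [16, 10, 11, 15]
r6 m[φ0→D] = [11, 4, 6, 4]
r6 m[φ1→K] = [2, 2, 1, 1]
r6 m[φ1→R] = [10, 6, 6, 12]
r6 m[φ2→D] = [19, 14, 10, 17]
r6 m[φ2→Q] = [6, 7, 6, 6]
r6 m[φ3→K] = [8, 3, 3, 0]
r6 m[φ4→K] = [3, 8, 1, 2]
r6 m[φ5→Q] = [8, 6, 7, 7]
r6 m[φ6→Q] = [6, 3, 6, 0]
r6 m[φ7→Q] = [8, 8, 4, 3]
r6 m[K→φ0] = [13, 13, 5, 3]
r6 m[K→φ1] = [27, 21, 15, 17]
r6 m[K→φ3] = [21, 20, 13, 18]
r6 m[K→φ4] = [26, 15, 15, 16]
r6 m[R→φ1] = [0, 0, 0, 0]
r6 m[D→φ0] = [19, 14, 10, 17]
r6 m[D→φ2] = [11, 4, 6, 4]
r6 m[Q→φ2] = [22, 17, 17, 10]
r6 m[Q→φ5] = [20, 18, 16, 9]
r6 m[Q→φ6] = [22, 21, 17, 16]
r6 m[Q→φ7] = [20, 16, 19, 13]
r7 m[φ0→K] = [16, 10, 11, 15]
r7 m[φ0→D] = [11, 4, 6, 4]
r7 m[φ1→K] = [2, 2, 1, 1]
r7 m[φ1→R] = [20, 16, 16, 24]
r7 m[φ2→D] = [19, 14, 10, 17]
r7 m[φ2→Q] = [6, 7, 6, 6]
r7 m[φ3→K] = [8, 3, 3, 0]
r7 m[φ4→K] = [3, 8, 1, 2]
r7 m[φ5→Q] = [8, 6, 7, 7]
r7 m[φ6→Q] = [6, 3, 6, 0]
r7 m[φ7→Q] = [8, 8, 4, 3]
r7 m[K→φ0] = [13, 13, 5, 3]
r7 m[K→φ1] = [27, 21, 15, 17]
r7 m[K→φ3] = [21, 20, 13, 18]
r7 m[K→φ4] = [26, 15, 15, 16]
r7 m[R→φ1] = [0, 0, 0, 0]
r7 m[D→φ0] = [19, 14, 10, 17]
r7 m[D→φ2] = [11, 4, 6, 4]
r7 m[Q→φ2] = [22, 17, 17, 10]
r7 m[Q→φ5] = [20, 18, 16, 9]
r7 m[Q→φ6] = [22, 21, 17, 16]
r7 m[Q→φ7] = [20, 16, 19, 13]
r8 m[φ0→K] = [16, 10, 11, 15]
r8 m[φ0→D] = [11, 4, 6, 4]
r8 m[φ1→K] = [2, 2, 1, 1]
r8 m[φ1→R] = [20, 16, 16, 24]
r8 m[φ2→D] = [19, 14, 10, 17]
r8 m[φ2→Q] = [6, 7, 6, 6]
r8 m[φ3→K] = [8, 3, 3, 0]
r8 m[φ4→K] = [3, 8, 1, 2]
r8 m[φ5→Q] = [8, 6, 7, 7]
r8 m[φ6→Q] = [6, 3, 6, 0]
r8 m[φ7→Q] = [8, 8, 4, 3]
r8 m[K→φ0] = [13, 13, 5, 3]
r8 m[K→φ1] = [27, 21, 15, 17]
r8 m[K→φ3] = [21, 20, 13, 18]
r8 m[K→φ4] = [26, 15, 15, 16]
r8 m[R→φ1] = [0, 0, 0, 0]
r8 m[D→φ0] = [19, 14, 10, 17]
r8 m[D→φ2] = [11, 4, 6, 4]
r8 m[Q→φ2] = [22, 17, 17, 10]
r8 m[Q→φ5] = [20, 18, 16, 9]
r8 m[Q→φ6] = [22, 21, 17, 16]
r8 m[Q→φ7] = [20, 16, 19, 13]
fixed point reached at round 8
b[K] = ⊗ incoming = [29, 23, 16, 18]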